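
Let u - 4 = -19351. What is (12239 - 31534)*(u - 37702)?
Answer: 1100760455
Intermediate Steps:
u = -19347 (u = 4 - 19351 = -19347)
(12239 - 31534)*(u - 37702) = (12239 - 31534)*(-19347 - 37702) = -19295*(-57049) = 1100760455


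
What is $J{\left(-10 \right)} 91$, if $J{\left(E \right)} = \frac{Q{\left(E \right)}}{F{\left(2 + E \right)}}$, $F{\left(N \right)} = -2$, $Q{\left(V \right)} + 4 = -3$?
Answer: $\frac{637}{2} \approx 318.5$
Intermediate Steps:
$Q{\left(V \right)} = -7$ ($Q{\left(V \right)} = -4 - 3 = -7$)
$J{\left(E \right)} = \frac{7}{2}$ ($J{\left(E \right)} = - \frac{7}{-2} = \left(-7\right) \left(- \frac{1}{2}\right) = \frac{7}{2}$)
$J{\left(-10 \right)} 91 = \frac{7}{2} \cdot 91 = \frac{637}{2}$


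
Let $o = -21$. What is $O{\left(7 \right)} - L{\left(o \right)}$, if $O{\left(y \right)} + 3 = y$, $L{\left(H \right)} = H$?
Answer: $25$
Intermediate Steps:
$O{\left(y \right)} = -3 + y$
$O{\left(7 \right)} - L{\left(o \right)} = \left(-3 + 7\right) - -21 = 4 + 21 = 25$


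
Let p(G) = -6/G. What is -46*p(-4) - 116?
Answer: -185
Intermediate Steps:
-46*p(-4) - 116 = -(-276)/(-4) - 116 = -(-276)*(-1)/4 - 116 = -46*3/2 - 116 = -69 - 116 = -185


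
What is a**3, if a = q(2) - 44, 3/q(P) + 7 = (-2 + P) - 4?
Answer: -115501303/1331 ≈ -86778.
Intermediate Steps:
q(P) = 3/(-13 + P) (q(P) = 3/(-7 + ((-2 + P) - 4)) = 3/(-7 + (-6 + P)) = 3/(-13 + P))
a = -487/11 (a = 3/(-13 + 2) - 44 = 3/(-11) - 44 = 3*(-1/11) - 44 = -3/11 - 44 = -487/11 ≈ -44.273)
a**3 = (-487/11)**3 = -115501303/1331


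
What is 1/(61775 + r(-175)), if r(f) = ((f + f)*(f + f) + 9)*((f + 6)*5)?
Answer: -1/103458330 ≈ -9.6657e-9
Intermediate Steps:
r(f) = (9 + 4*f**2)*(30 + 5*f) (r(f) = ((2*f)*(2*f) + 9)*((6 + f)*5) = (4*f**2 + 9)*(30 + 5*f) = (9 + 4*f**2)*(30 + 5*f))
1/(61775 + r(-175)) = 1/(61775 + (270 + 20*(-175)**3 + 45*(-175) + 120*(-175)**2)) = 1/(61775 + (270 + 20*(-5359375) - 7875 + 120*30625)) = 1/(61775 + (270 - 107187500 - 7875 + 3675000)) = 1/(61775 - 103520105) = 1/(-103458330) = -1/103458330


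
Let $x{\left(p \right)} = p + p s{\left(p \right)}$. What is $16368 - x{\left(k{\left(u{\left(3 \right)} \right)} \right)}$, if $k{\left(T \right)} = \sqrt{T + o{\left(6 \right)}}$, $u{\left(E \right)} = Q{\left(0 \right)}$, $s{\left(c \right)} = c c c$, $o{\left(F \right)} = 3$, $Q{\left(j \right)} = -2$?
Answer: $16366$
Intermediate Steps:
$s{\left(c \right)} = c^{3}$ ($s{\left(c \right)} = c^{2} c = c^{3}$)
$u{\left(E \right)} = -2$
$k{\left(T \right)} = \sqrt{3 + T}$ ($k{\left(T \right)} = \sqrt{T + 3} = \sqrt{3 + T}$)
$x{\left(p \right)} = p + p^{4}$ ($x{\left(p \right)} = p + p p^{3} = p + p^{4}$)
$16368 - x{\left(k{\left(u{\left(3 \right)} \right)} \right)} = 16368 - \left(\sqrt{3 - 2} + \left(\sqrt{3 - 2}\right)^{4}\right) = 16368 - \left(\sqrt{1} + \left(\sqrt{1}\right)^{4}\right) = 16368 - \left(1 + 1^{4}\right) = 16368 - \left(1 + 1\right) = 16368 - 2 = 16366$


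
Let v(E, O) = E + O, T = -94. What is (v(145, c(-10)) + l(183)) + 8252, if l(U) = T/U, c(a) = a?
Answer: 1534727/183 ≈ 8386.5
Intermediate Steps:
l(U) = -94/U
(v(145, c(-10)) + l(183)) + 8252 = ((145 - 10) - 94/183) + 8252 = (135 - 94*1/183) + 8252 = (135 - 94/183) + 8252 = 24611/183 + 8252 = 1534727/183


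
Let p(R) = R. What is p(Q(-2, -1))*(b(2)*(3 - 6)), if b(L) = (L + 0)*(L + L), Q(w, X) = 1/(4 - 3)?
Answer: -24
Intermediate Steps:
Q(w, X) = 1 (Q(w, X) = 1/1 = 1)
b(L) = 2*L² (b(L) = L*(2*L) = 2*L²)
p(Q(-2, -1))*(b(2)*(3 - 6)) = 1*((2*2²)*(3 - 6)) = 1*((2*4)*(-3)) = 1*(8*(-3)) = 1*(-24) = -24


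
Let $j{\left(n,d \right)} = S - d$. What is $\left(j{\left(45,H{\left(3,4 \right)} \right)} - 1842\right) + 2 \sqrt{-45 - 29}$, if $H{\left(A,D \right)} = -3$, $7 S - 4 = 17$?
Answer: $-1836 + 2 i \sqrt{74} \approx -1836.0 + 17.205 i$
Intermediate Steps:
$S = 3$ ($S = \frac{4}{7} + \frac{1}{7} \cdot 17 = \frac{4}{7} + \frac{17}{7} = 3$)
$j{\left(n,d \right)} = 3 - d$
$\left(j{\left(45,H{\left(3,4 \right)} \right)} - 1842\right) + 2 \sqrt{-45 - 29} = \left(\left(3 - -3\right) - 1842\right) + 2 \sqrt{-45 - 29} = \left(\left(3 + 3\right) - 1842\right) + 2 \sqrt{-74} = \left(6 - 1842\right) + 2 i \sqrt{74} = -1836 + 2 i \sqrt{74}$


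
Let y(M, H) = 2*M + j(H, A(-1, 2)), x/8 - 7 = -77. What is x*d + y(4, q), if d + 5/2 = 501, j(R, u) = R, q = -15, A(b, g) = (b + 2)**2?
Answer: -279167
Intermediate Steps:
A(b, g) = (2 + b)**2
x = -560 (x = 56 + 8*(-77) = 56 - 616 = -560)
y(M, H) = H + 2*M (y(M, H) = 2*M + H = H + 2*M)
d = 997/2 (d = -5/2 + 501 = 997/2 ≈ 498.50)
x*d + y(4, q) = -560*997/2 + (-15 + 2*4) = -279160 + (-15 + 8) = -279160 - 7 = -279167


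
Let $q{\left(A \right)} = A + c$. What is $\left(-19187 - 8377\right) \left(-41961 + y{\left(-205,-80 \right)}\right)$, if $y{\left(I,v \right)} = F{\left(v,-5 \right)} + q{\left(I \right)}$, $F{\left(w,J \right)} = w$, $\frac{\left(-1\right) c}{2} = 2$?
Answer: $1164579000$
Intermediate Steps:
$c = -4$ ($c = \left(-2\right) 2 = -4$)
$q{\left(A \right)} = -4 + A$ ($q{\left(A \right)} = A - 4 = -4 + A$)
$y{\left(I,v \right)} = -4 + I + v$ ($y{\left(I,v \right)} = v + \left(-4 + I\right) = -4 + I + v$)
$\left(-19187 - 8377\right) \left(-41961 + y{\left(-205,-80 \right)}\right) = \left(-19187 - 8377\right) \left(-41961 - 289\right) = - 27564 \left(-41961 - 289\right) = \left(-27564\right) \left(-42250\right) = 1164579000$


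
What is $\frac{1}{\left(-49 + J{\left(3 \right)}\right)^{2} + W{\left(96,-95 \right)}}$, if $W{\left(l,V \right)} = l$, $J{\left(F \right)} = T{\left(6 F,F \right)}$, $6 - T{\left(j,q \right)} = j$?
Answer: $\frac{1}{3817} \approx 0.00026199$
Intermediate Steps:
$T{\left(j,q \right)} = 6 - j$
$J{\left(F \right)} = 6 - 6 F$
$\frac{1}{\left(-49 + J{\left(3 \right)}\right)^{2} + W{\left(96,-95 \right)}} = \frac{1}{\left(-49 + \left(6 - 18\right)\right)^{2} + 96} = \frac{1}{\left(-49 - 12\right)^{2} + 96} = \frac{1}{\left(-61\right)^{2} + 96} = \frac{1}{3721 + 96} = \frac{1}{3817}$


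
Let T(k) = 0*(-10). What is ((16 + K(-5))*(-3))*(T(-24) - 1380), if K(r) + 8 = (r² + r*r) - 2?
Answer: 231840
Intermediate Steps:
K(r) = -10 + 2*r² (K(r) = -8 + ((r² + r*r) - 2) = -8 + ((r² + r²) - 2) = -8 + (2*r² - 2) = -8 + (-2 + 2*r²) = -10 + 2*r²)
T(k) = 0
((16 + K(-5))*(-3))*(T(-24) - 1380) = ((16 + (-10 + 2*(-5)²))*(-3))*(0 - 1380) = ((16 + (-10 + 2*25))*(-3))*(-1380) = ((16 + (-10 + 50))*(-3))*(-1380) = ((16 + 40)*(-3))*(-1380) = (56*(-3))*(-1380) = -168*(-1380) = 231840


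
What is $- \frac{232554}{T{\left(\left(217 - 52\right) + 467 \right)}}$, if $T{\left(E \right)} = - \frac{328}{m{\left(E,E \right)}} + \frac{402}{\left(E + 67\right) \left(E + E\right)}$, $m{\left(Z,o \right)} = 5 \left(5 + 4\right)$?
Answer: $\frac{1541023732080}{48296953} \approx 31907.0$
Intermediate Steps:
$m{\left(Z,o \right)} = 45$ ($m{\left(Z,o \right)} = 5 \cdot 9 = 45$)
$T{\left(E \right)} = - \frac{328}{45} + \frac{201}{E \left(67 + E\right)}$ ($T{\left(E \right)} = - \frac{328}{45} + \frac{402}{\left(E + 67\right) \left(E + E\right)} = \left(-328\right) \frac{1}{45} + \frac{402}{\left(67 + E\right) 2 E} = - \frac{328}{45} + \frac{402}{2 E \left(67 + E\right)} = - \frac{328}{45} + 402 \frac{1}{2 E \left(67 + E\right)} = - \frac{328}{45} + \frac{201}{E \left(67 + E\right)}$)
$- \frac{232554}{T{\left(\left(217 - 52\right) + 467 \right)}} = - \frac{232554}{\frac{1}{45} \frac{1}{\left(217 - 52\right) + 467} \frac{1}{67 + \left(\left(217 - 52\right) + 467\right)} \left(9045 - 21976 \left(\left(217 - 52\right) + 467\right) - 328 \left(\left(217 - 52\right) + 467\right)^{2}\right)} = - \frac{232554}{\frac{1}{45} \frac{1}{165 + 467} \frac{1}{67 + \left(165 + 467\right)} \left(9045 - 21976 \left(165 + 467\right) - 328 \left(165 + 467\right)^{2}\right)} = - \frac{232554}{\frac{1}{45} \cdot \frac{1}{632} \frac{1}{67 + 632} \left(9045 - 13888832 - 328 \cdot 632^{2}\right)} = - \frac{232554}{\frac{1}{45} \cdot \frac{1}{632} \cdot \frac{1}{699} \left(9045 - 13888832 - 131011072\right)} = - \frac{232554}{\frac{1}{45} \cdot \frac{1}{632} \cdot \frac{1}{699} \left(-144890859\right)} = - \frac{232554}{- \frac{48296953}{6626520}} = \left(-232554\right) \left(- \frac{6626520}{48296953}\right) = \frac{1541023732080}{48296953}$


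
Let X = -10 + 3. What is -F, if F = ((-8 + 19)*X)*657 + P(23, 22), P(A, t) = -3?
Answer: 50592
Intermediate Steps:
X = -7
F = -50592 (F = ((-8 + 19)*(-7))*657 - 3 = (11*(-7))*657 - 3 = -77*657 - 3 = -50589 - 3 = -50592)
-F = -1*(-50592) = 50592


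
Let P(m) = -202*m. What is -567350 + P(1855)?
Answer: -942060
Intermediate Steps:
P(m) = -202*m
-567350 + P(1855) = -567350 - 202*1855 = -567350 - 374710 = -942060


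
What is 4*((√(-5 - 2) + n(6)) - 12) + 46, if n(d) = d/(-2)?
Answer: -14 + 4*I*√7 ≈ -14.0 + 10.583*I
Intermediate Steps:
n(d) = -d/2 (n(d) = d*(-½) = -d/2)
4*((√(-5 - 2) + n(6)) - 12) + 46 = 4*((√(-5 - 2) - ½*6) - 12) + 46 = 4*((√(-7) - 3) - 12) + 46 = 4*((I*√7 - 3) - 12) + 46 = 4*((-3 + I*√7) - 12) + 46 = 4*(-15 + I*√7) + 46 = (-60 + 4*I*√7) + 46 = -14 + 4*I*√7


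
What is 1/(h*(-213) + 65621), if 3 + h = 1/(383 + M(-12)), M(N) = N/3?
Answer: 379/25112327 ≈ 1.5092e-5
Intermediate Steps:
M(N) = N/3 (M(N) = N*(⅓) = N/3)
h = -1136/379 (h = -3 + 1/(383 + (⅓)*(-12)) = -3 + 1/(383 - 4) = -3 + 1/379 = -1136/379 ≈ -2.9974)
1/(h*(-213) + 65621) = 1/(-1136/379*(-213) + 65621) = 1/(241968/379 + 65621) = 1/(25112327/379) = 379/25112327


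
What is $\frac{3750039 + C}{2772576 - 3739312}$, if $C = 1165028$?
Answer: $- \frac{4915067}{966736} \approx -5.0842$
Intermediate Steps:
$\frac{3750039 + C}{2772576 - 3739312} = \frac{3750039 + 1165028}{2772576 - 3739312} = \frac{4915067}{-966736} = 4915067 \left(- \frac{1}{966736}\right) = - \frac{4915067}{966736}$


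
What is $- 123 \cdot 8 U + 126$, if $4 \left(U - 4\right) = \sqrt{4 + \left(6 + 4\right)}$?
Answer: $-3810 - 246 \sqrt{14} \approx -4730.4$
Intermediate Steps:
$U = 4 + \frac{\sqrt{14}}{4}$ ($U = 4 + \frac{\sqrt{4 + \left(6 + 4\right)}}{4} = 4 + \frac{\sqrt{4 + 10}}{4} = 4 + \frac{\sqrt{14}}{4} \approx 4.9354$)
$- 123 \cdot 8 U + 126 = - 123 \cdot 8 \left(4 + \frac{\sqrt{14}}{4}\right) + 126 = - 123 \left(32 + 2 \sqrt{14}\right) + 126 = \left(-3936 - 246 \sqrt{14}\right) + 126 = -3810 - 246 \sqrt{14}$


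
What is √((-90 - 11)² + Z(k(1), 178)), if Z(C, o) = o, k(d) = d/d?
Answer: √10379 ≈ 101.88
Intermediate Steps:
k(d) = 1
√((-90 - 11)² + Z(k(1), 178)) = √((-90 - 11)² + 178) = √((-101)² + 178) = √(10201 + 178) = √10379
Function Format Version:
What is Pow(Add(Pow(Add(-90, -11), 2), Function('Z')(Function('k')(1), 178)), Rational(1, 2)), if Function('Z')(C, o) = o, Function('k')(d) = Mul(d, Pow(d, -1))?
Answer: Pow(10379, Rational(1, 2)) ≈ 101.88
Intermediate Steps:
Function('k')(d) = 1
Pow(Add(Pow(Add(-90, -11), 2), Function('Z')(Function('k')(1), 178)), Rational(1, 2)) = Pow(Add(Pow(Add(-90, -11), 2), 178), Rational(1, 2)) = Pow(Add(Pow(-101, 2), 178), Rational(1, 2)) = Pow(Add(10201, 178), Rational(1, 2)) = Pow(10379, Rational(1, 2))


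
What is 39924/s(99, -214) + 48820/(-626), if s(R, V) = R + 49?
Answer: 2220883/11581 ≈ 191.77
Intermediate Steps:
s(R, V) = 49 + R
39924/s(99, -214) + 48820/(-626) = 39924/(49 + 99) + 48820/(-626) = 39924/148 + 48820*(-1/626) = 39924*(1/148) - 24410/313 = 9981/37 - 24410/313 = 2220883/11581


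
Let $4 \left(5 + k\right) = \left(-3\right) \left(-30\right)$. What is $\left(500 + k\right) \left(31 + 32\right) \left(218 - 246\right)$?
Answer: $-912870$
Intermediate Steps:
$k = \frac{35}{2}$ ($k = -5 + \frac{\left(-3\right) \left(-30\right)}{4} = -5 + \frac{1}{4} \cdot 90 = -5 + \frac{45}{2} = \frac{35}{2} \approx 17.5$)
$\left(500 + k\right) \left(31 + 32\right) \left(218 - 246\right) = \left(500 + \frac{35}{2}\right) \left(31 + 32\right) \left(218 - 246\right) = \frac{1035 \cdot 63 \left(-28\right)}{2} = \frac{1035}{2} \left(-1764\right) = -912870$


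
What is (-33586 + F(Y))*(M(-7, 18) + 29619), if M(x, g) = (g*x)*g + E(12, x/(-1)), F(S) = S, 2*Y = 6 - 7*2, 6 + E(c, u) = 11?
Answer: -918888040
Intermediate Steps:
E(c, u) = 5 (E(c, u) = -6 + 11 = 5)
Y = -4 (Y = (6 - 7*2)/2 = (6 - 14)/2 = (½)*(-8) = -4)
M(x, g) = 5 + x*g² (M(x, g) = (g*x)*g + 5 = x*g² + 5 = 5 + x*g²)
(-33586 + F(Y))*(M(-7, 18) + 29619) = (-33586 - 4)*((5 - 7*18²) + 29619) = -33590*((5 - 7*324) + 29619) = -33590*((5 - 2268) + 29619) = -33590*(-2263 + 29619) = -33590*27356 = -918888040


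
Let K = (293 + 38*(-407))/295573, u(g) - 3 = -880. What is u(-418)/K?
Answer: 259217521/15173 ≈ 17084.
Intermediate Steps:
u(g) = -877 (u(g) = 3 - 880 = -877)
K = -15173/295573 (K = (293 - 15466)*(1/295573) = -15173*1/295573 = -15173/295573 ≈ -0.051334)
u(-418)/K = -877/(-15173/295573) = -877*(-295573/15173) = 259217521/15173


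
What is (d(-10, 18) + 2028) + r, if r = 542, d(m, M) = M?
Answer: 2588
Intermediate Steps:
(d(-10, 18) + 2028) + r = (18 + 2028) + 542 = 2046 + 542 = 2588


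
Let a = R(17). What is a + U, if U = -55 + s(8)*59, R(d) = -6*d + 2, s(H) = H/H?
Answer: -96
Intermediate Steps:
s(H) = 1
R(d) = 2 - 6*d
a = -100 (a = 2 - 6*17 = 2 - 102 = -100)
U = 4 (U = -55 + 1*59 = -55 + 59 = 4)
a + U = -100 + 4 = -96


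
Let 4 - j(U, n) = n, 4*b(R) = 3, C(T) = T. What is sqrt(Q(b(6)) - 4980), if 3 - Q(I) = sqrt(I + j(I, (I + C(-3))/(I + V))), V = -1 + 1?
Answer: sqrt(-19908 - 2*sqrt(31))/2 ≈ 70.568*I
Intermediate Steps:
V = 0
b(R) = 3/4 (b(R) = (1/4)*3 = 3/4)
j(U, n) = 4 - n
Q(I) = 3 - sqrt(4 + I - (-3 + I)/I) (Q(I) = 3 - sqrt(I + (4 - (I - 3)/(I + 0))) = 3 - sqrt(I + (4 - (-3 + I)/I)) = 3 - sqrt(4 + I - (-3 + I)/I))
sqrt(Q(b(6)) - 4980) = sqrt((3 - sqrt(3 + 3/4 + 3/(3/4))) - 4980) = sqrt((3 - sqrt(3 + 3/4 + 3*(4/3))) - 4980) = sqrt((3 - sqrt(3 + 3/4 + 4)) - 4980) = sqrt((3 - sqrt(31/4)) - 4980) = sqrt((3 - sqrt(31)/2) - 4980) = sqrt(-4977 - sqrt(31)/2)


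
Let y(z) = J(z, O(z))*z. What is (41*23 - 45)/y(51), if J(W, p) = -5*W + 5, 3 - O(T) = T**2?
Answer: -449/6375 ≈ -0.070431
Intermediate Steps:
O(T) = 3 - T**2
J(W, p) = 5 - 5*W
y(z) = z*(5 - 5*z) (y(z) = (5 - 5*z)*z = z*(5 - 5*z))
(41*23 - 45)/y(51) = (41*23 - 45)/((5*51*(1 - 1*51))) = (943 - 45)/((5*51*(1 - 51))) = 898/((5*51*(-50))) = 898/(-12750) = 898*(-1/12750) = -449/6375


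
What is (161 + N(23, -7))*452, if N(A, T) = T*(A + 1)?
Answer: -3164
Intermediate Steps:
N(A, T) = T*(1 + A)
(161 + N(23, -7))*452 = (161 - 7*(1 + 23))*452 = (161 - 7*24)*452 = (161 - 168)*452 = -7*452 = -3164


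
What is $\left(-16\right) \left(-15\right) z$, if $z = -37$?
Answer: $-8880$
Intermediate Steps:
$\left(-16\right) \left(-15\right) z = \left(-16\right) \left(-15\right) \left(-37\right) = 240 \left(-37\right) = -8880$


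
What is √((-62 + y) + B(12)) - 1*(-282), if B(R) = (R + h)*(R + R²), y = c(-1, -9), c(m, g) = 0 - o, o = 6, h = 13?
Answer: 282 + 2*√958 ≈ 343.90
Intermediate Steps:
c(m, g) = -6 (c(m, g) = 0 - 1*6 = 0 - 6 = -6)
y = -6
B(R) = (13 + R)*(R + R²) (B(R) = (R + 13)*(R + R²) = (13 + R)*(R + R²))
√((-62 + y) + B(12)) - 1*(-282) = √((-62 - 6) + 12*(13 + 12² + 14*12)) - 1*(-282) = √(-68 + 12*(13 + 144 + 168)) + 282 = √(-68 + 12*325) + 282 = √(-68 + 3900) + 282 = √3832 + 282 = 2*√958 + 282 = 282 + 2*√958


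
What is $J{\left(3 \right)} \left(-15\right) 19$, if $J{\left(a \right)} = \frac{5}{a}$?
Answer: $-475$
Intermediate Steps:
$J{\left(3 \right)} \left(-15\right) 19 = \frac{5}{3} \left(-15\right) 19 = \left(-25\right) 19 = -475$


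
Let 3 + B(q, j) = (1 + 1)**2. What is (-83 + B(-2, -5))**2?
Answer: 6724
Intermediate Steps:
B(q, j) = 1 (B(q, j) = -3 + (1 + 1)**2 = -3 + 2**2 = -3 + 4 = 1)
(-83 + B(-2, -5))**2 = (-83 + 1)**2 = (-82)**2 = 6724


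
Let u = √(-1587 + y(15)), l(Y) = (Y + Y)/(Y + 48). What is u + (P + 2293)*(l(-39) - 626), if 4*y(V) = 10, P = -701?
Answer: -3031168/3 + I*√6338/2 ≈ -1.0104e+6 + 39.806*I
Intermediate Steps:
y(V) = 5/2 (y(V) = (¼)*10 = 5/2)
l(Y) = 2*Y/(48 + Y) (l(Y) = (2*Y)/(48 + Y) = 2*Y/(48 + Y))
u = I*√6338/2 (u = √(-1587 + 5/2) = √(-3169/2) = I*√6338/2 ≈ 39.806*I)
u + (P + 2293)*(l(-39) - 626) = I*√6338/2 + (-701 + 2293)*(2*(-39)/(48 - 39) - 626) = I*√6338/2 + 1592*(2*(-39)/9 - 626) = I*√6338/2 + 1592*(2*(-39)*(⅑) - 626) = I*√6338/2 + 1592*(-26/3 - 626) = I*√6338/2 + 1592*(-1904/3) = I*√6338/2 - 3031168/3 = -3031168/3 + I*√6338/2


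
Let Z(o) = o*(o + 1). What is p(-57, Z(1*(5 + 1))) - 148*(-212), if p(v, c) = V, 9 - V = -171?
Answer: 31556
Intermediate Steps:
V = 180 (V = 9 - 1*(-171) = 9 + 171 = 180)
Z(o) = o*(1 + o)
p(v, c) = 180
p(-57, Z(1*(5 + 1))) - 148*(-212) = 180 - 148*(-212) = 180 - 1*(-31376) = 180 + 31376 = 31556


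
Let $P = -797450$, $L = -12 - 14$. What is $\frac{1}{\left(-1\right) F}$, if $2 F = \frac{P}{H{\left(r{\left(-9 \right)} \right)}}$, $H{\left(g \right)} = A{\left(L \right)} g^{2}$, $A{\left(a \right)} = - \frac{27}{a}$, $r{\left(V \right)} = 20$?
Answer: $\frac{216}{207337} \approx 0.0010418$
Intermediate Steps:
$L = -26$ ($L = -12 - 14 = -26$)
$H{\left(g \right)} = \frac{27 g^{2}}{26}$ ($H{\left(g \right)} = - \frac{27}{-26} g^{2} = \left(-27\right) \left(- \frac{1}{26}\right) g^{2} = \frac{27 g^{2}}{26}$)
$F = - \frac{207337}{216}$ ($F = \frac{\left(-797450\right) \frac{1}{\frac{27}{26} \cdot 20^{2}}}{2} = \frac{\left(-797450\right) \frac{1}{\frac{27}{26} \cdot 400}}{2} = \frac{\left(-797450\right) \frac{1}{\frac{5400}{13}}}{2} = \frac{\left(-797450\right) \frac{13}{5400}}{2} = \frac{1}{2} \left(- \frac{207337}{108}\right) = - \frac{207337}{216} \approx -959.89$)
$\frac{1}{\left(-1\right) F} = \frac{1}{\left(-1\right) \left(- \frac{207337}{216}\right)} = \frac{1}{\frac{207337}{216}} = \frac{216}{207337}$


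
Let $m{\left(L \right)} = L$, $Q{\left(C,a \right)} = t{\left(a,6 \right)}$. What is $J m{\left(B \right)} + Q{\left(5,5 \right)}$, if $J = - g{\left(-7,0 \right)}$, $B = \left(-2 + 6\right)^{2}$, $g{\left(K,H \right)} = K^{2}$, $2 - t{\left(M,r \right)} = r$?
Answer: $-788$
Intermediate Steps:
$t{\left(M,r \right)} = 2 - r$
$Q{\left(C,a \right)} = -4$ ($Q{\left(C,a \right)} = 2 - 6 = -4$)
$B = 16$ ($B = 4^{2} = 16$)
$J = -49$ ($J = - \left(-7\right)^{2} = \left(-1\right) 49 = -49$)
$J m{\left(B \right)} + Q{\left(5,5 \right)} = \left(-49\right) 16 - 4 = -784 - 4 = -788$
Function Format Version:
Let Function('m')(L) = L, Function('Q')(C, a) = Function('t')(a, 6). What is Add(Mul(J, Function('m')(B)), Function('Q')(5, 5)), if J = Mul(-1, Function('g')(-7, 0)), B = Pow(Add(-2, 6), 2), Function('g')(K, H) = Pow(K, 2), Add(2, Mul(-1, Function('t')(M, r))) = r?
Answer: -788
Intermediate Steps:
Function('t')(M, r) = Add(2, Mul(-1, r))
Function('Q')(C, a) = -4 (Function('Q')(C, a) = Add(2, Mul(-1, 6)) = Add(2, -6) = -4)
B = 16 (B = Pow(4, 2) = 16)
J = -49 (J = Mul(-1, Pow(-7, 2)) = Mul(-1, 49) = -49)
Add(Mul(J, Function('m')(B)), Function('Q')(5, 5)) = Add(Mul(-49, 16), -4) = Add(-784, -4) = -788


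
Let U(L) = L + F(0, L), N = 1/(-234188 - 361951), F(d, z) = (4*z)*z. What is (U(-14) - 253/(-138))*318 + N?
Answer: 146318144576/596139 ≈ 2.4544e+5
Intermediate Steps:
F(d, z) = 4*z²
N = -1/596139 (N = 1/(-596139) = -1/596139 ≈ -1.6775e-6)
U(L) = L + 4*L²
(U(-14) - 253/(-138))*318 + N = (-14*(1 + 4*(-14)) - 253/(-138))*318 - 1/596139 = (-14*(1 - 56) - 253*(-1/138))*318 - 1/596139 = (-14*(-55) + 11/6)*318 - 1/596139 = (770 + 11/6)*318 - 1/596139 = (4631/6)*318 - 1/596139 = 245443 - 1/596139 = 146318144576/596139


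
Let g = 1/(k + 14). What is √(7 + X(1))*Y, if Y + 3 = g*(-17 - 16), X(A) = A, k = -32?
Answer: -7*√2/3 ≈ -3.2998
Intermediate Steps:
g = -1/18 (g = 1/(-32 + 14) = 1/(-18) = -1/18 ≈ -0.055556)
Y = -7/6 (Y = -3 - (-17 - 16)/18 = -3 - 1/18*(-33) = -3 + 11/6 = -7/6 ≈ -1.1667)
√(7 + X(1))*Y = √(7 + 1)*(-7/6) = √8*(-7/6) = (2*√2)*(-7/6) = -7*√2/3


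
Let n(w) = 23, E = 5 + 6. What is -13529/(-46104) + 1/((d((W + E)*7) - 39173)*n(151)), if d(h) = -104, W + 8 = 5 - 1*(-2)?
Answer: 12221660155/41649016584 ≈ 0.29344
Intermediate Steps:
W = -1 (W = -8 + (5 - 1*(-2)) = -8 + (5 + 2) = -8 + 7 = -1)
E = 11
-13529/(-46104) + 1/((d((W + E)*7) - 39173)*n(151)) = -13529/(-46104) + 1/(-104 - 39173*23) = -13529*(-1/46104) + (1/23)/(-39277) = 13529/46104 - 1/39277*1/23 = 13529/46104 - 1/903371 = 12221660155/41649016584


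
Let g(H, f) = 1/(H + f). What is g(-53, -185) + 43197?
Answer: 10280885/238 ≈ 43197.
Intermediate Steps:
g(-53, -185) + 43197 = 1/(-53 - 185) + 43197 = 1/(-238) + 43197 = -1/238 + 43197 = 10280885/238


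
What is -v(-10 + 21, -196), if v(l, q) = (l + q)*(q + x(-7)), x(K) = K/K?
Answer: -36075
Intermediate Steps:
x(K) = 1
v(l, q) = (1 + q)*(l + q) (v(l, q) = (l + q)*(q + 1) = (l + q)*(1 + q) = (1 + q)*(l + q))
-v(-10 + 21, -196) = -((-10 + 21) - 196 + (-196)**2 + (-10 + 21)*(-196)) = -(11 - 196 + 38416 + 11*(-196)) = -(11 - 196 + 38416 - 2156) = -1*36075 = -36075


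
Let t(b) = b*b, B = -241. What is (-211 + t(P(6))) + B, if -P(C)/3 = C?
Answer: -128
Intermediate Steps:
P(C) = -3*C
t(b) = b**2
(-211 + t(P(6))) + B = (-211 + (-3*6)**2) - 241 = (-211 + (-18)**2) - 241 = (-211 + 324) - 241 = 113 - 241 = -128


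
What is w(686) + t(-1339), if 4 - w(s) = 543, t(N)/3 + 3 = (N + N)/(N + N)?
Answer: -545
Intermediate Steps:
t(N) = -6 (t(N) = -9 + 3*((N + N)/(N + N)) = -9 + 3*((2*N)/((2*N))) = -9 + 3*((2*N)*(1/(2*N))) = -9 + 3*1 = -9 + 3 = -6)
w(s) = -539 (w(s) = 4 - 1*543 = 4 - 543 = -539)
w(686) + t(-1339) = -539 - 6 = -545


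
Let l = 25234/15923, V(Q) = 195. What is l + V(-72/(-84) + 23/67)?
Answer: 3130219/15923 ≈ 196.58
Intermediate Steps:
l = 25234/15923 (l = 25234*(1/15923) = 25234/15923 ≈ 1.5848)
l + V(-72/(-84) + 23/67) = 25234/15923 + 195 = 3130219/15923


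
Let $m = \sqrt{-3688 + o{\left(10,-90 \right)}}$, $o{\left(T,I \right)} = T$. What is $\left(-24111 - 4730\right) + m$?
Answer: $-28841 + i \sqrt{3678} \approx -28841.0 + 60.647 i$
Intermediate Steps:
$m = i \sqrt{3678}$ ($m = \sqrt{-3688 + 10} = \sqrt{-3678} = i \sqrt{3678} \approx 60.646 i$)
$\left(-24111 - 4730\right) + m = \left(-24111 - 4730\right) + i \sqrt{3678} = -28841 + i \sqrt{3678}$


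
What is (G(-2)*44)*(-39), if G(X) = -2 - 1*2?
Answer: 6864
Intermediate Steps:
G(X) = -4 (G(X) = -2 - 2 = -4)
(G(-2)*44)*(-39) = -4*44*(-39) = -176*(-39) = 6864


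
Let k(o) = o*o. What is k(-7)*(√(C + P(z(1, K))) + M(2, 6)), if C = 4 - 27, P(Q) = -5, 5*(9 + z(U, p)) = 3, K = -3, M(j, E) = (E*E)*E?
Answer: 10584 + 98*I*√7 ≈ 10584.0 + 259.28*I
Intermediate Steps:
M(j, E) = E³ (M(j, E) = E²*E = E³)
z(U, p) = -42/5 (z(U, p) = -9 + (⅕)*3 = -9 + ⅗ = -42/5)
k(o) = o²
C = -23
k(-7)*(√(C + P(z(1, K))) + M(2, 6)) = (-7)²*(√(-23 - 5) + 6³) = 49*(√(-28) + 216) = 49*(2*I*√7 + 216) = 49*(216 + 2*I*√7) = 10584 + 98*I*√7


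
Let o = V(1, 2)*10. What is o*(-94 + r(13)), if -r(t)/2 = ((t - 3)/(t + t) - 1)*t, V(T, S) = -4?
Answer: 3120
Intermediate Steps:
o = -40 (o = -4*10 = -40)
r(t) = -2*t*(-1 + (-3 + t)/(2*t)) (r(t) = -2*((t - 3)/(t + t) - 1)*t = -2*((-3 + t)/((2*t)) - 1)*t = -2*((-3 + t)*(1/(2*t)) - 1)*t = -2*((-3 + t)/(2*t) - 1)*t = -2*(-1 + (-3 + t)/(2*t))*t = -2*t*(-1 + (-3 + t)/(2*t)))
o*(-94 + r(13)) = -40*(-94 + (3 + 13)) = -40*(-94 + 16) = -40*(-78) = 3120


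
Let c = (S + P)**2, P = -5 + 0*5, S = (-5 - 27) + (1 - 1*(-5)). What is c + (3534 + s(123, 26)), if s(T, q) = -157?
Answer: 4338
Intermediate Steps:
S = -26 (S = -32 + (1 + 5) = -32 + 6 = -26)
P = -5 (P = -5 + 0 = -5)
c = 961 (c = (-26 - 5)**2 = (-31)**2 = 961)
c + (3534 + s(123, 26)) = 961 + (3534 - 157) = 961 + 3377 = 4338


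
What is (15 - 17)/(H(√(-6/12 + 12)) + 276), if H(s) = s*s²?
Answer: -192/25967 + 4*√46/25967 ≈ -0.0063492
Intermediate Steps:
H(s) = s³
(15 - 17)/(H(√(-6/12 + 12)) + 276) = (15 - 17)/((√(-6/12 + 12))³ + 276) = -2/((√(-6*1/12 + 12))³ + 276) = -2/((√(-½ + 12))³ + 276) = -2/((√(23/2))³ + 276) = -2/((√46/2)³ + 276) = -2/(23*√46/4 + 276) = -2/(276 + 23*√46/4)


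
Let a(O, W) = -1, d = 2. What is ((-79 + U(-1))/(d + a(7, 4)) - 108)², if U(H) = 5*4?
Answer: 27889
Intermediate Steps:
U(H) = 20
((-79 + U(-1))/(d + a(7, 4)) - 108)² = ((-79 + 20)/(2 - 1) - 108)² = (-59/1 - 108)² = (-59*1 - 108)² = (-59 - 108)² = (-167)² = 27889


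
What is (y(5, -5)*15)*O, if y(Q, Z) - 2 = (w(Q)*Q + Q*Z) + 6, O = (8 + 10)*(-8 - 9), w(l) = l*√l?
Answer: 78030 - 114750*√5 ≈ -1.7856e+5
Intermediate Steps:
w(l) = l^(3/2)
O = -306 (O = 18*(-17) = -306)
y(Q, Z) = 8 + Q^(5/2) + Q*Z (y(Q, Z) = 2 + ((Q^(3/2)*Q + Q*Z) + 6) = 2 + ((Q^(5/2) + Q*Z) + 6) = 2 + (6 + Q^(5/2) + Q*Z) = 8 + Q^(5/2) + Q*Z)
(y(5, -5)*15)*O = ((8 + 5^(5/2) + 5*(-5))*15)*(-306) = ((8 + 25*√5 - 25)*15)*(-306) = ((-17 + 25*√5)*15)*(-306) = (-255 + 375*√5)*(-306) = 78030 - 114750*√5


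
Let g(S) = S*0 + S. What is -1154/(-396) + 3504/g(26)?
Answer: 354397/2574 ≈ 137.68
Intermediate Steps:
g(S) = S (g(S) = 0 + S = S)
-1154/(-396) + 3504/g(26) = -1154/(-396) + 3504/26 = -1154*(-1/396) + 3504*(1/26) = 577/198 + 1752/13 = 354397/2574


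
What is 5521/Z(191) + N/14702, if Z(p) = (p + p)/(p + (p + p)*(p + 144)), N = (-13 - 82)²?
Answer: 13616228733/7351 ≈ 1.8523e+6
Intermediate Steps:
N = 9025 (N = (-95)² = 9025)
Z(p) = 2*p/(p + 2*p*(144 + p)) (Z(p) = (2*p)/(p + (2*p)*(144 + p)) = (2*p)/(p + 2*p*(144 + p)) = 2*p/(p + 2*p*(144 + p)))
5521/Z(191) + N/14702 = 5521/((2/(289 + 2*191))) + 9025/14702 = 5521/((2/(289 + 382))) + 9025*(1/14702) = 5521/((2/671)) + 9025/14702 = 5521/((2*(1/671))) + 9025/14702 = 5521/(2/671) + 9025/14702 = 5521*(671/2) + 9025/14702 = 3704591/2 + 9025/14702 = 13616228733/7351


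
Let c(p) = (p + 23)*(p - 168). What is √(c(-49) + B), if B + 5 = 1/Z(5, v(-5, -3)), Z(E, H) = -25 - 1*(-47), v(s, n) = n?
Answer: √2728330/22 ≈ 75.080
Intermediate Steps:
Z(E, H) = 22 (Z(E, H) = -25 + 47 = 22)
c(p) = (-168 + p)*(23 + p) (c(p) = (23 + p)*(-168 + p) = (-168 + p)*(23 + p))
B = -109/22 (B = -5 + 1/22 = -109/22 ≈ -4.9545)
√(c(-49) + B) = √((-3864 + (-49)² - 145*(-49)) - 109/22) = √((-3864 + 2401 + 7105) - 109/22) = √(5642 - 109/22) = √(124015/22) = √2728330/22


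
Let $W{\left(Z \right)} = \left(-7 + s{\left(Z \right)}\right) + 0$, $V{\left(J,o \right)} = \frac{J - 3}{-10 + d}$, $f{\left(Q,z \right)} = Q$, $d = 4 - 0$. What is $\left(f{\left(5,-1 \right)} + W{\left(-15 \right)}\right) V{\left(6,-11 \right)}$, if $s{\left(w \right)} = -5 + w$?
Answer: $11$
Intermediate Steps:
$d = 4$ ($d = 4 + 0 = 4$)
$V{\left(J,o \right)} = \frac{1}{2} - \frac{J}{6}$ ($V{\left(J,o \right)} = \frac{J - 3}{-10 + 4} = \frac{-3 + J}{-6} = \left(-3 + J\right) \left(- \frac{1}{6}\right) = \frac{1}{2} - \frac{J}{6}$)
$W{\left(Z \right)} = -12 + Z$ ($W{\left(Z \right)} = \left(-7 + \left(-5 + Z\right)\right) + 0 = \left(-12 + Z\right) + 0 = -12 + Z$)
$\left(f{\left(5,-1 \right)} + W{\left(-15 \right)}\right) V{\left(6,-11 \right)} = \left(5 - 27\right) \left(\frac{1}{2} - 1\right) = \left(-22\right) \left(- \frac{1}{2}\right) = 11$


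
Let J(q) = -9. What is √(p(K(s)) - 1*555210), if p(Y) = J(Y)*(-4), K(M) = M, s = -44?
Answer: 9*I*√6854 ≈ 745.1*I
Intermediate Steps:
p(Y) = 36 (p(Y) = -9*(-4) = 36)
√(p(K(s)) - 1*555210) = √(36 - 1*555210) = √(36 - 555210) = √(-555174) = 9*I*√6854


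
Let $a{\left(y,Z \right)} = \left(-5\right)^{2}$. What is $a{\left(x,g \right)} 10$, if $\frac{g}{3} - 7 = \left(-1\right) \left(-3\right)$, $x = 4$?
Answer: $250$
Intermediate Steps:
$g = 30$ ($g = 21 + 3 \left(\left(-1\right) \left(-3\right)\right) = 21 + 3 \cdot 3 = 21 + 9 = 30$)
$a{\left(y,Z \right)} = 25$
$a{\left(x,g \right)} 10 = 25 \cdot 10 = 250$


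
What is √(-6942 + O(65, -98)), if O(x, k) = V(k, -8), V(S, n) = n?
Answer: 5*I*√278 ≈ 83.367*I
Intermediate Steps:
O(x, k) = -8
√(-6942 + O(65, -98)) = √(-6942 - 8) = √(-6950) = 5*I*√278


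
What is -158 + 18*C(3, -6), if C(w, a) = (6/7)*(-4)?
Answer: -1538/7 ≈ -219.71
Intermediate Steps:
C(w, a) = -24/7 (C(w, a) = (6*(⅐))*(-4) = (6/7)*(-4) = -24/7)
-158 + 18*C(3, -6) = -158 + 18*(-24/7) = -158 - 432/7 = -1538/7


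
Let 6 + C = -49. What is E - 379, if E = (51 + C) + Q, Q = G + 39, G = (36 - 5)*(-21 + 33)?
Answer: 28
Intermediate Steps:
G = 372 (G = 31*12 = 372)
C = -55 (C = -6 - 49 = -55)
Q = 411 (Q = 372 + 39 = 411)
E = 407 (E = (51 - 55) + 411 = -4 + 411 = 407)
E - 379 = 407 - 379 = 28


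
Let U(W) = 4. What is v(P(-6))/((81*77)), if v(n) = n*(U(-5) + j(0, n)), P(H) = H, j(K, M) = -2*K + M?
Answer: 4/2079 ≈ 0.0019240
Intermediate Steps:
j(K, M) = M - 2*K
v(n) = n*(4 + n) (v(n) = n*(4 + (n - 2*0)) = n*(4 + (n + 0)) = n*(4 + n))
v(P(-6))/((81*77)) = (-6*(4 - 6))/((81*77)) = -6*(-2)/6237 = 12*(1/6237) = 4/2079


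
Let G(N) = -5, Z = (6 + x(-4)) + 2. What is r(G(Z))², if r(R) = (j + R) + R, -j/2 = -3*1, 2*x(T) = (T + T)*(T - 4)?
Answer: 16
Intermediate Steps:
x(T) = T*(-4 + T) (x(T) = ((T + T)*(T - 4))/2 = ((2*T)*(-4 + T))/2 = (2*T*(-4 + T))/2 = T*(-4 + T))
j = 6 (j = -(-6) = -2*(-3) = 6)
Z = 40 (Z = (6 - 4*(-4 - 4)) + 2 = (6 - 4*(-8)) + 2 = (6 + 32) + 2 = 38 + 2 = 40)
r(R) = 6 + 2*R (r(R) = (6 + R) + R = 6 + 2*R)
r(G(Z))² = (6 + 2*(-5))² = (6 - 10)² = (-4)² = 16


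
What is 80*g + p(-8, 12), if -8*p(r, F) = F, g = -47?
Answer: -7523/2 ≈ -3761.5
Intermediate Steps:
p(r, F) = -F/8
80*g + p(-8, 12) = 80*(-47) - ⅛*12 = -3760 - 3/2 = -7523/2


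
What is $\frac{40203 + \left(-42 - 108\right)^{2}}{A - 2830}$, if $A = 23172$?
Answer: $\frac{62703}{20342} \approx 3.0824$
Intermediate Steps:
$\frac{40203 + \left(-42 - 108\right)^{2}}{A - 2830} = \frac{40203 + \left(-42 - 108\right)^{2}}{23172 - 2830} = \frac{40203 + \left(-150\right)^{2}}{20342} = \left(40203 + 22500\right) \frac{1}{20342} = 62703 \cdot \frac{1}{20342} = \frac{62703}{20342}$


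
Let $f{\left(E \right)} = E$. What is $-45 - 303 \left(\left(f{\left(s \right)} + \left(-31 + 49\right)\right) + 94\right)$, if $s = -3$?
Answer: $-33072$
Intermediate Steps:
$-45 - 303 \left(\left(f{\left(s \right)} + \left(-31 + 49\right)\right) + 94\right) = -45 - 303 \left(\left(-3 + \left(-31 + 49\right)\right) + 94\right) = -45 - 303 \left(\left(-3 + 18\right) + 94\right) = -45 - 303 \left(15 + 94\right) = -45 - 33027 = -33072$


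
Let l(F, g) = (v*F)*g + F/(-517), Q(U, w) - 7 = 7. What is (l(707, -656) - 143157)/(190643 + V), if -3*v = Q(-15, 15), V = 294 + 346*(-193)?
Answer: 447841124/27510087 ≈ 16.279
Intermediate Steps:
Q(U, w) = 14 (Q(U, w) = 7 + 7 = 14)
V = -66484 (V = 294 - 66778 = -66484)
v = -14/3 (v = -⅓*14 = -14/3 ≈ -4.6667)
l(F, g) = -F/517 - 14*F*g/3 (l(F, g) = (-14*F/3)*g + F/(-517) = -14*F*g/3 + F*(-1/517) = -14*F*g/3 - F/517 = -F/517 - 14*F*g/3)
(l(707, -656) - 143157)/(190643 + V) = (-1/1551*707*(3 + 7238*(-656)) - 143157)/(190643 - 66484) = (-1/1551*707*(3 - 4748128) - 143157)/124159 = (-1/1551*707*(-4748125) - 143157)*(1/124159) = (3356924375/1551 - 143157)*(1/124159) = (3134887868/1551)*(1/124159) = 447841124/27510087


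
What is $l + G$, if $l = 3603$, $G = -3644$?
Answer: $-41$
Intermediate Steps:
$l + G = 3603 - 3644 = -41$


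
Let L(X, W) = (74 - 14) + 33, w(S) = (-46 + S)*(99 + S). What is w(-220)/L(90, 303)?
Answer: 32186/93 ≈ 346.09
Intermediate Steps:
L(X, W) = 93 (L(X, W) = 60 + 33 = 93)
w(-220)/L(90, 303) = (-4554 + (-220)**2 + 53*(-220))/93 = (-4554 + 48400 - 11660)*(1/93) = 32186*(1/93) = 32186/93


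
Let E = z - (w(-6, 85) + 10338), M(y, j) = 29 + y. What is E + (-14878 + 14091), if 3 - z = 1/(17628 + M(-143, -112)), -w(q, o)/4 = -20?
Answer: -196191829/17514 ≈ -11202.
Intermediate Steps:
w(q, o) = 80 (w(q, o) = -4*(-20) = 80)
z = 52541/17514 (z = 3 - 1/(17628 + (29 - 143)) = 3 - 1/(17628 - 114) = 3 - 1/17514 = 52541/17514 ≈ 2.9999)
E = -182408311/17514 (E = 52541/17514 - (80 + 10338) = 52541/17514 - 1*10418 = 52541/17514 - 10418 = -182408311/17514 ≈ -10415.)
E + (-14878 + 14091) = -182408311/17514 + (-14878 + 14091) = -182408311/17514 - 787 = -196191829/17514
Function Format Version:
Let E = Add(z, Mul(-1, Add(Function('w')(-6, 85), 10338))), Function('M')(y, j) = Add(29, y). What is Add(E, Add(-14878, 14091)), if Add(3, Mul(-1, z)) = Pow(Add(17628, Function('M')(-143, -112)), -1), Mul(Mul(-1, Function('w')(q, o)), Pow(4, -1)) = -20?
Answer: Rational(-196191829, 17514) ≈ -11202.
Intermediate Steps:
Function('w')(q, o) = 80 (Function('w')(q, o) = Mul(-4, -20) = 80)
z = Rational(52541, 17514) (z = Add(3, Mul(-1, Pow(Add(17628, Add(29, -143)), -1))) = Add(3, Mul(-1, Pow(Add(17628, -114), -1))) = Add(3, Mul(-1, Pow(17514, -1))) = Add(3, Mul(-1, Rational(1, 17514))) = Add(3, Rational(-1, 17514)) = Rational(52541, 17514) ≈ 2.9999)
E = Rational(-182408311, 17514) (E = Add(Rational(52541, 17514), Mul(-1, Add(80, 10338))) = Add(Rational(52541, 17514), Mul(-1, 10418)) = Add(Rational(52541, 17514), -10418) = Rational(-182408311, 17514) ≈ -10415.)
Add(E, Add(-14878, 14091)) = Add(Rational(-182408311, 17514), Add(-14878, 14091)) = Add(Rational(-182408311, 17514), -787) = Rational(-196191829, 17514)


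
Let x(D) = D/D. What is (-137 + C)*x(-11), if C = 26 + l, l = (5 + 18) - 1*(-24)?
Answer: -64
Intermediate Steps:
l = 47 (l = 23 + 24 = 47)
x(D) = 1
C = 73 (C = 26 + 47 = 73)
(-137 + C)*x(-11) = (-137 + 73)*1 = -64*1 = -64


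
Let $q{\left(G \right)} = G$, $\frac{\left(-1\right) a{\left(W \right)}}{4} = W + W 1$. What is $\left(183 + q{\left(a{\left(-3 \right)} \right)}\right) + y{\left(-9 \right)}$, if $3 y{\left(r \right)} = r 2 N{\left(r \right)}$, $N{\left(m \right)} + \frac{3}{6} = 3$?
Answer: $192$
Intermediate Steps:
$N{\left(m \right)} = \frac{5}{2}$ ($N{\left(m \right)} = - \frac{1}{2} + 3 = \frac{5}{2}$)
$a{\left(W \right)} = - 8 W$ ($a{\left(W \right)} = - 4 \left(W + W 1\right) = - 4 \left(W + W\right) = - 4 \cdot 2 W = - 8 W$)
$y{\left(r \right)} = \frac{5 r}{3}$ ($y{\left(r \right)} = \frac{r 2 \cdot \frac{5}{2}}{3} = \frac{2 r \frac{5}{2}}{3} = \frac{5 r}{3}$)
$\left(183 + q{\left(a{\left(-3 \right)} \right)}\right) + y{\left(-9 \right)} = \left(183 - -24\right) + \frac{5}{3} \left(-9\right) = \left(183 + 24\right) - 15 = 207 - 15 = 192$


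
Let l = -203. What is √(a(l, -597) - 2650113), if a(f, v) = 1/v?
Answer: I*√944524124814/597 ≈ 1627.9*I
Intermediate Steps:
√(a(l, -597) - 2650113) = √(1/(-597) - 2650113) = √(-1/597 - 2650113) = √(-1582117462/597) = I*√944524124814/597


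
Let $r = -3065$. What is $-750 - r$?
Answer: $2315$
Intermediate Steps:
$-750 - r = -750 - -3065 = -750 + 3065 = 2315$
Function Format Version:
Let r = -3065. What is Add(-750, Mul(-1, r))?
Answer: 2315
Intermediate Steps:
Add(-750, Mul(-1, r)) = Add(-750, Mul(-1, -3065)) = Add(-750, 3065) = 2315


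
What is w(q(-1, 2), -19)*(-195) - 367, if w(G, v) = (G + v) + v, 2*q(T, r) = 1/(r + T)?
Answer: 13891/2 ≈ 6945.5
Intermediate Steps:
q(T, r) = 1/(2*(T + r)) (q(T, r) = 1/(2*(r + T)) = 1/(2*(T + r)))
w(G, v) = G + 2*v
w(q(-1, 2), -19)*(-195) - 367 = (1/(2*(-1 + 2)) + 2*(-19))*(-195) - 367 = ((½)/1 - 38)*(-195) - 367 = ((½)*1 - 38)*(-195) - 367 = (½ - 38)*(-195) - 367 = -75/2*(-195) - 367 = 14625/2 - 367 = 13891/2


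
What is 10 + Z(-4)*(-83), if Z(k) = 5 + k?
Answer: -73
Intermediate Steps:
10 + Z(-4)*(-83) = 10 + (5 - 4)*(-83) = 10 + 1*(-83) = 10 - 83 = -73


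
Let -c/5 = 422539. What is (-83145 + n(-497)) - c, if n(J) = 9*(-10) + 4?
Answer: 2029464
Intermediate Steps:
n(J) = -86 (n(J) = -90 + 4 = -86)
c = -2112695 (c = -5*422539 = -2112695)
(-83145 + n(-497)) - c = (-83145 - 86) - 1*(-2112695) = -83231 + 2112695 = 2029464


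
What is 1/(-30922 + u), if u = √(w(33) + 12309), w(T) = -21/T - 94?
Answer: -170071/5258868283 - 7*√30162/10517736566 ≈ -3.2455e-5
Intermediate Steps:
w(T) = -94 - 21/T
u = 7*√30162/11 (u = √((-94 - 21/33) + 12309) = √((-94 - 21*1/33) + 12309) = √((-94 - 7/11) + 12309) = √(-1041/11 + 12309) = √(134358/11) = 7*√30162/11 ≈ 110.52)
1/(-30922 + u) = 1/(-30922 + 7*√30162/11)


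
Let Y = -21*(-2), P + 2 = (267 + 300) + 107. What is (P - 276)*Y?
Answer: 16632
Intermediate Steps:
P = 672 (P = -2 + ((267 + 300) + 107) = -2 + (567 + 107) = -2 + 674 = 672)
Y = 42
(P - 276)*Y = (672 - 276)*42 = 396*42 = 16632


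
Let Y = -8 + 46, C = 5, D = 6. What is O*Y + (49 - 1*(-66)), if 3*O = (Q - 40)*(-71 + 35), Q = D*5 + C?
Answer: 2395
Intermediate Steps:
Q = 35 (Q = 6*5 + 5 = 30 + 5 = 35)
O = 60 (O = ((35 - 40)*(-71 + 35))/3 = (-5*(-36))/3 = (1/3)*180 = 60)
Y = 38
O*Y + (49 - 1*(-66)) = 60*38 + (49 - 1*(-66)) = 2280 + (49 + 66) = 2280 + 115 = 2395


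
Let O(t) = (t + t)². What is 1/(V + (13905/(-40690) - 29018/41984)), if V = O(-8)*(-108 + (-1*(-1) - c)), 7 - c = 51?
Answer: -85416448/1377684699841 ≈ -6.2000e-5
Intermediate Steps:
c = -44 (c = 7 - 1*51 = 7 - 51 = -44)
O(t) = 4*t² (O(t) = (2*t)² = 4*t²)
V = -16128 (V = (4*(-8)²)*(-108 + (-1*(-1) - 1*(-44))) = (4*64)*(-108 + (1 + 44)) = 256*(-108 + 45) = 256*(-63) = -16128)
1/(V + (13905/(-40690) - 29018/41984)) = 1/(-16128 + (13905/(-40690) - 29018/41984)) = 1/(-16128 + (13905*(-1/40690) - 29018*1/41984)) = 1/(-16128 + (-2781/8138 - 14509/20992)) = 1/(-16128 - 88226497/85416448) = 1/(-1377684699841/85416448) = -85416448/1377684699841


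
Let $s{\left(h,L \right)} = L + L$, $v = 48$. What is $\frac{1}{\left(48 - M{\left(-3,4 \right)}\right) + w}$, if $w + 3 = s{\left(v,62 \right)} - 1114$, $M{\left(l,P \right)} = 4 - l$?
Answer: $- \frac{1}{952} \approx -0.0010504$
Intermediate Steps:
$s{\left(h,L \right)} = 2 L$
$w = -993$ ($w = -3 + \left(2 \cdot 62 - 1114\right) = -3 + \left(124 - 1114\right) = -3 - 990 = -993$)
$\frac{1}{\left(48 - M{\left(-3,4 \right)}\right) + w} = \frac{1}{\left(48 - \left(4 - -3\right)\right) - 993} = \frac{1}{\left(48 - \left(4 + 3\right)\right) - 993} = \frac{1}{\left(48 - 7\right) - 993} = \frac{1}{41 - 993} = \frac{1}{-952} = - \frac{1}{952}$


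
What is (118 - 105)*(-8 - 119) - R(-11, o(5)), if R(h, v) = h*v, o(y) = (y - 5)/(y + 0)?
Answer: -1651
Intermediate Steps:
o(y) = (-5 + y)/y
(118 - 105)*(-8 - 119) - R(-11, o(5)) = (118 - 105)*(-8 - 119) - (-11)*(-5 + 5)/5 = 13*(-127) - (-11)*(⅕)*0 = -1651 - (-11)*0 = -1651 - 1*0 = -1651 + 0 = -1651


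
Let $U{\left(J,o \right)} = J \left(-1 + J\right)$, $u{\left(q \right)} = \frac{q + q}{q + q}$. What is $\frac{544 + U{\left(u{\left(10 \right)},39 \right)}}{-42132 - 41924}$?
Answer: $- \frac{68}{10507} \approx -0.0064719$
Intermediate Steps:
$u{\left(q \right)} = 1$ ($u{\left(q \right)} = \frac{2 q}{2 q} = 2 q \frac{1}{2 q} = 1$)
$\frac{544 + U{\left(u{\left(10 \right)},39 \right)}}{-42132 - 41924} = \frac{544 + 1 \left(-1 + 1\right)}{-42132 - 41924} = \frac{544 + 1 \cdot 0}{-84056} = \left(544 + 0\right) \left(- \frac{1}{84056}\right) = 544 \left(- \frac{1}{84056}\right) = - \frac{68}{10507}$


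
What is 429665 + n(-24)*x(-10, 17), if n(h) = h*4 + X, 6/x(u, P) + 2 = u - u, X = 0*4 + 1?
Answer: 429950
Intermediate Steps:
X = 1 (X = 0 + 1 = 1)
x(u, P) = -3 (x(u, P) = 6/(-2 + (u - u)) = 6/(-2 + 0) = 6/(-2) = 6*(-½) = -3)
n(h) = 1 + 4*h (n(h) = h*4 + 1 = 4*h + 1 = 1 + 4*h)
429665 + n(-24)*x(-10, 17) = 429665 + (1 + 4*(-24))*(-3) = 429665 + (1 - 96)*(-3) = 429665 - 95*(-3) = 429665 + 285 = 429950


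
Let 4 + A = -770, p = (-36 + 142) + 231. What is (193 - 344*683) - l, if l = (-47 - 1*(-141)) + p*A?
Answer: 25985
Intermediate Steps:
p = 337 (p = 106 + 231 = 337)
A = -774 (A = -4 - 770 = -774)
l = -260744 (l = (-47 - 1*(-141)) + 337*(-774) = (-47 + 141) - 260838 = 94 - 260838 = -260744)
(193 - 344*683) - l = (193 - 344*683) - 1*(-260744) = (193 - 234952) + 260744 = -234759 + 260744 = 25985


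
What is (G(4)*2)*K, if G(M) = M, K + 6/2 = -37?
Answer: -320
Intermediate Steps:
K = -40 (K = -3 - 37 = -40)
(G(4)*2)*K = (4*2)*(-40) = 8*(-40) = -320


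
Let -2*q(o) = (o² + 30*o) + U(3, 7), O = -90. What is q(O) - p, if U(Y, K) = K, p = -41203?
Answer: 76999/2 ≈ 38500.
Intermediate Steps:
q(o) = -7/2 - 15*o - o²/2 (q(o) = -((o² + 30*o) + 7)/2 = -(7 + o² + 30*o)/2 = -7/2 - 15*o - o²/2)
q(O) - p = (-7/2 - 15*(-90) - ½*(-90)²) - 1*(-41203) = (-7/2 + 1350 - ½*8100) + 41203 = (-7/2 + 1350 - 4050) + 41203 = -5407/2 + 41203 = 76999/2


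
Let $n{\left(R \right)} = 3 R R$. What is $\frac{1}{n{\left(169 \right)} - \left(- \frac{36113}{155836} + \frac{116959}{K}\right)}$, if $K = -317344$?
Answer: $\frac{12363404896}{1059341043370617} \approx 1.1671 \cdot 10^{-5}$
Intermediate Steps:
$n{\left(R \right)} = 3 R^{2}$
$\frac{1}{n{\left(169 \right)} - \left(- \frac{36113}{155836} + \frac{116959}{K}\right)} = \frac{1}{3 \cdot 169^{2} - \left(- \frac{116959}{317344} - \frac{36113}{155836}\right)} = \frac{1}{3 \cdot 28561 - - \frac{7421666649}{12363404896}} = \frac{1}{85683 + \left(\frac{36113}{155836} + \frac{116959}{317344}\right)} = \frac{1}{85683 + \frac{7421666649}{12363404896}} = \frac{1}{\frac{1059341043370617}{12363404896}} = \frac{12363404896}{1059341043370617}$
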